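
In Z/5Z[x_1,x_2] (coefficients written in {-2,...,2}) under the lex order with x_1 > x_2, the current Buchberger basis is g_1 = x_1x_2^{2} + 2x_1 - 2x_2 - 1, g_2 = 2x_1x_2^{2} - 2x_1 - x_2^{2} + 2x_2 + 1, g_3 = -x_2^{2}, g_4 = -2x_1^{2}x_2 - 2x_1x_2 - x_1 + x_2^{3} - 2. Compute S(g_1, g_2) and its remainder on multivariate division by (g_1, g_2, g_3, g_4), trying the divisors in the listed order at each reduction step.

S(g_1, g_2) = -2x_1 - 2x_2^{2} + 2x_2 + 1; remainder on division = -2x_1 + 2x_2 + 1.

lcm(LM(g_1), LM(g_2)) = x_1x_2^{2}.
S = (lcm/LT(g_1))·g_1 − (lcm/LT(g_2))·g_2 = -2x_1 - 2x_2^{2} + 2x_2 + 1.
Reduce S modulo (g_1, g_2, g_3, g_4) in that order:
  leading term x_1: no divisor's leading term divides it; move -2x_1 to the remainder.
  leading term x_2^{2}: subtract (2)·g_3 from -2x_2^{2} + 2x_2 + 1 → 2x_2 + 1
  leading term x_2: no divisor's leading term divides it; move 2x_2 to the remainder.
  leading term 1: no divisor's leading term divides it; move 1 to the remainder.
The remainder -2x_1 + 2x_2 + 1 is nonzero, so it would be added as the next basis element.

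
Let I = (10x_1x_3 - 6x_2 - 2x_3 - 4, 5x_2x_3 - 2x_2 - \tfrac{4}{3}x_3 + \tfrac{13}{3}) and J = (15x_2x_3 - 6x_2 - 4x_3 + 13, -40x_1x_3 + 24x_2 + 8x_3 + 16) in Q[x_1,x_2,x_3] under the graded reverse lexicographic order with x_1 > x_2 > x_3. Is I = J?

Yes, the ideals are equal.

Since reduced Gröbner bases are canonical representatives of ideals under a given ordering, it suffices to compute and compare them.
Buchberger on the first generating set:
f_1 = 10x_1x_3 - 6x_2 - 2x_3 - 4, LT = x_1x_3.
f_2 = 5x_2x_3 - 2x_2 - \tfrac{4}{3}x_3 + \tfrac{13}{3}, LT = x_2x_3.

S(f_1,f_2): lcm = x_1x_2x_3. S = \tfrac{2}{5}x_1x_2 - \tfrac{3}{5}x_2^{2} + \tfrac{4}{15}x_1x_3 - \tfrac{1}{5}x_2x_3 - \tfrac{13}{15}x_1 - \tfrac{2}{5}x_2.
  reduce S modulo (f_1, f_2):
  remainder \tfrac{2}{5}x_1x_2 - \tfrac{3}{5}x_2^{2} - \tfrac{13}{15}x_1 - \tfrac{8}{25}x_2 + \tfrac{7}{25} ≠ 0; add g_3 = \tfrac{2}{5}x_1x_2 - \tfrac{3}{5}x_2^{2} - \tfrac{13}{15}x_1 - \tfrac{8}{25}x_2 + \tfrac{7}{25} to the basis.

The other S-polynomials (S(f_1,g_3), S(f_2,g_3)) all reduce to 0 modulo the current basis, so we have a Gröbner basis.
Inter-reduce: drop elements whose leading term is divisible by another's, tail-reduce, and make monic.
Reduced Gröbner basis: {x_1x_2 - \tfrac{3}{2}x_2^{2} - \tfrac{13}{6}x_1 - \tfrac{4}{5}x_2 + \tfrac{7}{10}, x_1x_3 - \tfrac{3}{5}x_2 - \tfrac{1}{5}x_3 - \tfrac{2}{5}, x_2x_3 - \tfrac{2}{5}x_2 - \tfrac{4}{15}x_3 + \tfrac{13}{15}}.

Buchberger on the second generating set:
h_1 = 15x_2x_3 - 6x_2 - 4x_3 + 13, LT = x_2x_3.
h_2 = -40x_1x_3 + 24x_2 + 8x_3 + 16, LT = x_1x_3.

S(h_1,h_2): lcm = x_1x_2x_3. S = -\tfrac{2}{5}x_1x_2 + \tfrac{3}{5}x_2^{2} - \tfrac{4}{15}x_1x_3 + \tfrac{1}{5}x_2x_3 + \tfrac{13}{15}x_1 + \tfrac{2}{5}x_2.
  reduce S modulo (h_1, h_2):
  remainder -\tfrac{2}{5}x_1x_2 + \tfrac{3}{5}x_2^{2} + \tfrac{13}{15}x_1 + \tfrac{8}{25}x_2 - \tfrac{7}{25} ≠ 0; add k_3 = -\tfrac{2}{5}x_1x_2 + \tfrac{3}{5}x_2^{2} + \tfrac{13}{15}x_1 + \tfrac{8}{25}x_2 - \tfrac{7}{25} to the basis.

The other S-polynomials (S(h_1,k_3), S(h_2,k_3)) all reduce to 0 modulo the current basis, so we have a Gröbner basis.
Inter-reduce: drop elements whose leading term is divisible by another's, tail-reduce, and make monic.
Reduced Gröbner basis: {x_1x_2 - \tfrac{3}{2}x_2^{2} - \tfrac{13}{6}x_1 - \tfrac{4}{5}x_2 + \tfrac{7}{10}, x_1x_3 - \tfrac{3}{5}x_2 - \tfrac{1}{5}x_3 - \tfrac{2}{5}, x_2x_3 - \tfrac{2}{5}x_2 - \tfrac{4}{15}x_3 + \tfrac{13}{15}}.

The two bases agree; hence the ideals are identical.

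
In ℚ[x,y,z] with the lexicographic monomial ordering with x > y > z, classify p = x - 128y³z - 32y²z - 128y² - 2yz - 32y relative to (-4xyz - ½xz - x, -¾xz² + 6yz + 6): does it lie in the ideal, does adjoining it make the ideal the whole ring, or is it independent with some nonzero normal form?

First compute the reduced Gröbner basis of I by Buchberger's algorithm.
f_1 = -4xyz - ½xz - x, LT = xyz.
f_2 = -¾xz² + 6yz + 6, LT = xz².

S(f_1,f_2): lcm = xyz². S = ⅛xz² + ¼xz + 8y²z + 8y.
  leading term xz²: subtract (-⅙)·f_2 from ⅛xz² + ¼xz + 8y²z + 8y → ¼xz + 8y²z + yz + 8y + 1
  leading term xz: no divisor's leading term divides it; move ¼xz to the remainder.
  leading term y²z: no divisor's leading term divides it; move 8y²z to the remainder.
  leading term yz: no divisor's leading term divides it; move yz to the remainder.
  leading term y: no divisor's leading term divides it; move 8y to the remainder.
  leading term 1: no divisor's leading term divides it; move 1 to the remainder.
  remainder ¼xz + 8y²z + yz + 8y + 1 ≠ 0; add h_3 = ¼xz + 8y²z + yz + 8y + 1 to the basis.

S(f_1,h_3): lcm = xyz. S = ⅛xz + ¼x - 32y³z - 4y²z - 32y² - 4y.
  leading term xz: subtract (½)·h_3 from ⅛xz + ¼x - 32y³z - 4y²z - 32y² - 4y → ¼x - 32y³z - 8y²z - 32y² - ½yz - 8y - ½
  leading term x: no divisor's leading term divides it; move ¼x to the remainder.
  leading term y³z: no divisor's leading term divides it; move -32y³z to the remainder.
  leading term y²z: no divisor's leading term divides it; move -8y²z to the remainder.
  leading term y²: no divisor's leading term divides it; move -32y² to the remainder.
  leading term yz: no divisor's leading term divides it; move -½yz to the remainder.
  leading term y: no divisor's leading term divides it; move -8y to the remainder.
  leading term 1: no divisor's leading term divides it; move -½ to the remainder.
  remainder ¼x - 32y³z - 8y²z - 32y² - ½yz - 8y - ½ ≠ 0; add h_4 = ¼x - 32y³z - 8y²z - 32y² - ½yz - 8y - ½ to the basis.

S(f_2,h_3): lcm = xz². S = -32y²z² - 4yz² - 40yz - 4z - 8.
  leading term y²z²: no divisor's leading term divides it; move -32y²z² to the remainder.
  leading term yz²: no divisor's leading term divides it; move -4yz² to the remainder.
  leading term yz: no divisor's leading term divides it; move -40yz to the remainder.
  leading term z: no divisor's leading term divides it; move -4z to the remainder.
  leading term 1: no divisor's leading term divides it; move -8 to the remainder.
  remainder -32y²z² - 4yz² - 40yz - 4z - 8 ≠ 0; add h_5 = -32y²z² - 4yz² - 40yz - 4z - 8 to the basis.

The other S-polynomials (S(f_1,h_4), S(f_2,h_4), S(h_3,h_4), S(f_1,h_5), S(f_2,h_5), S(h_3,h_5), S(h_4,h_5)) all reduce to 0 modulo the current basis, so we have a Gröbner basis.
Inter-reduce: drop elements whose leading term is divisible by another's, tail-reduce, and make monic.
Reduced Gröbner basis: {x - 128y³z - 32y²z - 128y² - 2yz - 32y - 2, y²z² + ⅛yz² + 5/4yz + ⅛z + ¼}.
Label its elements g_1 = x - 128y³z - 32y²z - 128y² - 2yz - 32y - 2, g_2 = y²z² + ⅛yz² + 5/4yz + ⅛z + ¼.

Reduce p = x - 128y³z - 32y²z - 128y² - 2yz - 32y modulo G:
  leading term x: subtract (1)·g_1 from x - 128y³z - 32y²z - 128y² - 2yz - 32y → 2
  leading term 1: no divisor's leading term divides it; move 2 to the remainder.
  normal form = 2.
The normal form is nonzero, so p ∉ I. Since p minus its normal form lies in I, I + (p) = I + (r) where r = 2; decide whether this ideal is the whole ring.
Here r = 2 is a nonzero constant, hence a unit: 1 ∈ I + (p), the Gröbner basis of I + (p) is {1}, and the enlarged system has no common solution — adjoining p is inconsistent.

Adjoining x - 128y³z - 32y²z - 128y² - 2yz - 32y makes the ideal the whole ring: the system is inconsistent.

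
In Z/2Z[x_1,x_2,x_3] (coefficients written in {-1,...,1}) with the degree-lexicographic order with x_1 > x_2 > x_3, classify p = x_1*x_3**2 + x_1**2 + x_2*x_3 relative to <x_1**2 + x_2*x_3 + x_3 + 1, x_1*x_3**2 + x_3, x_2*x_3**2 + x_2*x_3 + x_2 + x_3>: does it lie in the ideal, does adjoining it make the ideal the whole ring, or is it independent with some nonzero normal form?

First compute the reduced Gröbner basis of I by Buchberger's algorithm.
f_1 = x_1**2 + x_2*x_3 + x_3 + 1, LT = x_1**2.
f_2 = x_1*x_3**2 + x_3, LT = x_1*x_3**2.
f_3 = x_2*x_3**2 + x_2*x_3 + x_2 + x_3, LT = x_2*x_3**2.

S(f_1,f_2): lcm = x_1**2*x_3**2. S = x_2*x_3**3 + x_3**3 + x_1*x_3 + x_3**2.
  leading term x_2*x_3**3: subtract (x_3)·f_3 from x_2*x_3**3 + x_3**3 + x_1*x_3 + x_3**2 → x_2*x_3**2 + x_3**3 + x_1*x_3 + x_2*x_3
  leading term x_2*x_3**2: subtract (1)·f_3 from x_2*x_3**2 + x_3**3 + x_1*x_3 + x_2*x_3 → x_3**3 + x_1*x_3 + x_2 + x_3
  leading term x_3**3: no divisor's leading term divides it; move x_3**3 to the remainder.
  leading term x_1*x_3: no divisor's leading term divides it; move x_1*x_3 to the remainder.
  leading term x_2: no divisor's leading term divides it; move x_2 to the remainder.
  leading term x_3: no divisor's leading term divides it; move x_3 to the remainder.
  remainder x_3**3 + x_1*x_3 + x_2 + x_3 ≠ 0; add h_4 = x_3**3 + x_1*x_3 + x_2 + x_3 to the basis.

S(f_2,f_3): lcm = x_1*x_2*x_3**2. S = x_1*x_2*x_3 + x_1*x_2 + x_1*x_3 + x_2*x_3.
  leading term x_1*x_2*x_3: no divisor's leading term divides it; move x_1*x_2*x_3 to the remainder.
  leading term x_1*x_2: no divisor's leading term divides it; move x_1*x_2 to the remainder.
  leading term x_1*x_3: no divisor's leading term divides it; move x_1*x_3 to the remainder.
  leading term x_2*x_3: no divisor's leading term divides it; move x_2*x_3 to the remainder.
  remainder x_1*x_2*x_3 + x_1*x_2 + x_1*x_3 + x_2*x_3 ≠ 0; add h_5 = x_1*x_2*x_3 + x_1*x_2 + x_1*x_3 + x_2*x_3 to the basis.

S(f_2,h_4): lcm = x_1*x_3**3. S = x_1**2*x_3 + x_1*x_2 + x_1*x_3 + x_3**2.
  leading term x_1**2*x_3: subtract (x_3)·f_1 from x_1**2*x_3 + x_1*x_2 + x_1*x_3 + x_3**2 → x_2*x_3**2 + x_1*x_2 + x_1*x_3 + x_3
  leading term x_2*x_3**2: subtract (1)·f_3 from x_2*x_3**2 + x_1*x_2 + x_1*x_3 + x_3 → x_1*x_2 + x_1*x_3 + x_2*x_3 + x_2
  leading term x_1*x_2: no divisor's leading term divides it; move x_1*x_2 to the remainder.
  leading term x_1*x_3: no divisor's leading term divides it; move x_1*x_3 to the remainder.
  leading term x_2*x_3: no divisor's leading term divides it; move x_2*x_3 to the remainder.
  leading term x_2: no divisor's leading term divides it; move x_2 to the remainder.
  remainder x_1*x_2 + x_1*x_3 + x_2*x_3 + x_2 ≠ 0; add h_6 = x_1*x_2 + x_1*x_3 + x_2*x_3 + x_2 to the basis.

S(f_3,h_4): lcm = x_2*x_3**3. S = x_1*x_2*x_3 + x_2*x_3**2 + x_2**2 + x_3**2.
  leading term x_1*x_2*x_3: subtract (1)·h_5 from x_1*x_2*x_3 + x_2*x_3**2 + x_2**2 + x_3**2 → x_2*x_3**2 + x_1*x_2 + x_1*x_3 + x_2**2 + x_2*x_3 + x_3**2
  leading term x_2*x_3**2: subtract (1)·f_3 from x_2*x_3**2 + x_1*x_2 + x_1*x_3 + x_2**2 + x_2*x_3 + x_3**2 → x_1*x_2 + x_1*x_3 + x_2**2 + x_3**2 + x_2 + x_3
  leading term x_1*x_2: subtract (1)·h_6 from x_1*x_2 + x_1*x_3 + x_2**2 + x_3**2 + x_2 + x_3 → x_2**2 + x_2*x_3 + x_3**2 + x_3
  leading term x_2**2: no divisor's leading term divides it; move x_2**2 to the remainder.
  leading term x_2*x_3: no divisor's leading term divides it; move x_2*x_3 to the remainder.
  leading term x_3**2: no divisor's leading term divides it; move x_3**2 to the remainder.
  leading term x_3: no divisor's leading term divides it; move x_3 to the remainder.
  remainder x_2**2 + x_2*x_3 + x_3**2 + x_3 ≠ 0; add h_7 = x_2**2 + x_2*x_3 + x_3**2 + x_3 to the basis.

The other S-polynomials (S(f_1,f_3), S(f_1,h_4), S(f_1,h_5), S(f_2,h_5), S(f_3,h_5), S(h_4,h_5), S(f_1,h_6), S(f_2,h_6), S(f_3,h_6), S(h_4,h_6), S(h_5,h_6), S(f_1,h_7), S(f_2,h_7), S(f_3,h_7), S(h_4,h_7), S(h_5,h_7), S(h_6,h_7)) all reduce to 0 modulo the current basis, so we have a Gröbner basis.
Inter-reduce: drop elements whose leading term is divisible by another's, tail-reduce, and make monic.
Reduced Gröbner basis: {x_1*x_3**2 + x_3, x_2*x_3**2 + x_2*x_3 + x_2 + x_3, x_3**3 + x_1*x_3 + x_2 + x_3, x_1**2 + x_2*x_3 + x_3 + 1, x_1*x_2 + x_1*x_3 + x_2*x_3 + x_2, x_2**2 + x_2*x_3 + x_3**2 + x_3}.
Label its elements g_1 = x_1*x_3**2 + x_3, g_2 = x_2*x_3**2 + x_2*x_3 + x_2 + x_3, g_3 = x_3**3 + x_1*x_3 + x_2 + x_3, g_4 = x_1**2 + x_2*x_3 + x_3 + 1, g_5 = x_1*x_2 + x_1*x_3 + x_2*x_3 + x_2, g_6 = x_2**2 + x_2*x_3 + x_3**2 + x_3.

Reduce p = x_1*x_3**2 + x_1**2 + x_2*x_3 modulo G:
  leading term x_1*x_3**2: subtract (1)·g_1 from x_1*x_3**2 + x_1**2 + x_2*x_3 → x_1**2 + x_2*x_3 + x_3
  leading term x_1**2: subtract (1)·g_4 from x_1**2 + x_2*x_3 + x_3 → 1
  leading term 1: no divisor's leading term divides it; move 1 to the remainder.
  normal form = 1.
The normal form is nonzero, so p ∉ I. Since p minus its normal form lies in I, I + (p) = I + (r) where r = 1; decide whether this ideal is the whole ring.
Here r = 1 is a nonzero constant, hence a unit: 1 ∈ I + (p), the Gröbner basis of I + (p) is {1}, and the enlarged system has no common solution — adjoining p is inconsistent.

Ideal membership is decidable via reduction modulo a Gröbner basis.

Adjoining x_1*x_3**2 + x_1**2 + x_2*x_3 makes the ideal the whole ring: the system is inconsistent.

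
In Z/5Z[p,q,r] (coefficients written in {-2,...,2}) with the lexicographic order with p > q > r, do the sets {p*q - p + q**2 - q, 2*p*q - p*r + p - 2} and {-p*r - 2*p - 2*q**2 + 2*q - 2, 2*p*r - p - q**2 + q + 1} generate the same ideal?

Equality of ideals is decidable: compute both reduced Gröbner bases (unique for the ordering) and check whether they agree.
Buchberger on the first generating set:
f_1 = p*q - p + q**2 - q, LT = p*q.
f_2 = 2*p*q - p*r + p - 2, LT = p*q.

S(f_1,f_2): lcm = p*q. S = -2*p*r + p + q**2 - q + 1.
  leading term p*r: no divisor's leading term divides it; move -2*p*r to the remainder.
  leading term p: no divisor's leading term divides it; move p to the remainder.
  leading term q**2: no divisor's leading term divides it; move q**2 to the remainder.
  leading term q: no divisor's leading term divides it; move -q to the remainder.
  leading term 1: no divisor's leading term divides it; move 1 to the remainder.
  remainder -2*p*r + p + q**2 - q + 1 ≠ 0; add g_3 = -2*p*r + p + q**2 - q + 1 to the basis.

S(f_1,g_3): lcm = p*q*r. S = -2*p*q - p*r - 2*q**3 + q**2*r + 2*q**2 - q*r - 2*q.
  leading term p*q: subtract (-2)·f_1 from -2*p*q - p*r - 2*q**3 + q**2*r + 2*q**2 - q*r - 2*q → -p*r - 2*p - 2*q**3 + q**2*r - q**2 - q*r + q
  leading term p*r: subtract (-2)·g_3 from -p*r - 2*p - 2*q**3 + q**2*r - q**2 - q*r + q → -2*q**3 + q**2*r + q**2 - q*r - q + 2
  leading term q**3: no divisor's leading term divides it; move -2*q**3 to the remainder.
  leading term q**2*r: no divisor's leading term divides it; move q**2*r to the remainder.
  leading term q**2: no divisor's leading term divides it; move q**2 to the remainder.
  leading term q*r: no divisor's leading term divides it; move -q*r to the remainder.
  leading term q: no divisor's leading term divides it; move -q to the remainder.
  leading term 1: no divisor's leading term divides it; move 2 to the remainder.
  remainder -2*q**3 + q**2*r + q**2 - q*r - q + 2 ≠ 0; add g_4 = -2*q**3 + q**2*r + q**2 - q*r - q + 2 to the basis.

The other S-polynomials (S(f_2,g_3), S(f_1,g_4), S(f_2,g_4), S(g_3,g_4)) all reduce to 0 modulo the current basis, so we have a Gröbner basis.
Inter-reduce: drop elements whose leading term is divisible by another's, tail-reduce, and make monic.
Reduced Gröbner basis: {p*q - p + q**2 - q, p*r + 2*p + 2*q**2 - 2*q + 2, q**3 + 2*q**2*r + 2*q**2 - 2*q*r - 2*q - 1}.

Buchberger on the second generating set:
h_1 = -p*r - 2*p - 2*q**2 + 2*q - 2, LT = p*r.
h_2 = 2*p*r - p - q**2 + q + 1, LT = p*r.

S(h_1,h_2): lcm = p*r. S = -1.
  leading term 1: no divisor's leading term divides it; move -1 to the remainder.
  remainder -1 ≠ 0; add k_3 = -1 to the basis.

The other S-polynomials (S(h_1,k_3), S(h_2,k_3)) all reduce to 0 modulo the current basis, so we have a Gröbner basis.
Inter-reduce: drop elements whose leading term is divisible by another's, tail-reduce, and make monic.
Reduced Gröbner basis: {1}.

The bases are distinct; the ideals are different.
The same test decides containment: I ⊆ J iff every generator of I reduces to 0 modulo a Gröbner basis of J.

No, the ideals differ.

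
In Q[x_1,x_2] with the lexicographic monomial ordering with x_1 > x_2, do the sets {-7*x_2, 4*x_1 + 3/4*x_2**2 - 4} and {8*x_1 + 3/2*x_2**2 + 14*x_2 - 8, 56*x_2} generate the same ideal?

Equality of ideals is decidable: compute both reduced Gröbner bases (unique for the ordering) and check whether they agree.
Buchberger on the first generating set:
f_1 = -7*x_2, LT = x_2.
f_2 = 4*x_1 + 3/4*x_2**2 - 4, LT = x_1.

The S-polynomials (S(f_1,f_2)) all reduce to 0 modulo the current basis, so we have a Gröbner basis.
Inter-reduce: drop elements whose leading term is divisible by another's, tail-reduce, and make monic.
Reduced Gröbner basis: {x_1 - 1, x_2}.

Buchberger on the second generating set:
h_1 = 8*x_1 + 3/2*x_2**2 + 14*x_2 - 8, LT = x_1.
h_2 = 56*x_2, LT = x_2.

The S-polynomials (S(h_1,h_2)) all reduce to 0 modulo the current basis, so we have a Gröbner basis.
Inter-reduce: drop elements whose leading term is divisible by another's, tail-reduce, and make monic.
Reduced Gröbner basis: {x_1 - 1, x_2}.

The two bases agree; hence the ideals are identical.

Yes, the ideals are equal.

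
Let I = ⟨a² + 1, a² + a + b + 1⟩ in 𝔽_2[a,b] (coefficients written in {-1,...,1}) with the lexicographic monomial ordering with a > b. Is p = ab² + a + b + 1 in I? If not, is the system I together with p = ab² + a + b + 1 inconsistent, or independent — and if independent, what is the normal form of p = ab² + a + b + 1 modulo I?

First compute the reduced Gröbner basis of I by Buchberger's algorithm.
f_1 = a² + 1, LT = a².
f_2 = a² + a + b + 1, LT = a².

S(f_1,f_2): lcm = a². S = a + b.
  reduce S modulo (f_1, f_2):
  remainder a + b ≠ 0; add h_3 = a + b to the basis.

S(f_1,h_3): lcm = a². S = ab + 1.
  reduce S modulo (f_1, f_2, h_3):
  remainder b² + 1 ≠ 0; add h_4 = b² + 1 to the basis.

The other S-polynomials (S(f_2,h_3), S(f_1,h_4), S(f_2,h_4), S(h_3,h_4)) all reduce to 0 modulo the current basis, so we have a Gröbner basis.
Inter-reduce: drop elements whose leading term is divisible by another's, tail-reduce, and make monic.
Reduced Gröbner basis: {a + b, b² + 1}.
Label its elements g_1 = a + b, g_2 = b² + 1.

Reduce p = ab² + a + b + 1 modulo G:
  leading term ab²: subtract (b²)·g_1 from ab² + a + b + 1 → a + b³ + b + 1
  leading term a: subtract (1)·g_1 from a + b³ + b + 1 → b³ + 1
  leading term b³: subtract (b)·g_2 from b³ + 1 → b + 1
  leading term b: no divisor's leading term divides it; move b to the remainder.
  leading term 1: no divisor's leading term divides it; move 1 to the remainder.
  normal form = b + 1.
The normal form is nonzero, so p ∉ I. Since p minus its normal form lies in I, I + (p) = I + (r) where r = b + 1; decide whether this ideal is the whole ring.
Run Buchberger on G together with r (pairs among the g_i already reduce to 0 since G is a Gröbner basis):
g_1 = a + b, LT = a.
g_2 = b² + 1, LT = b².
r = b + 1, LT = b.

The S-polynomials (S(g_1,g_2), S(g_1,r), S(g_2,r)) all reduce to 0 modulo the current basis, so we have a Gröbner basis.
Inter-reduce: drop elements whose leading term is divisible by another's, tail-reduce, and make monic.
Reduced Gröbner basis: {a + 1, b + 1}.
The reduced Gröbner basis of I + (p) is {a + 1, b + 1} ≠ {1}, a proper ideal, so the enlarged system stays consistent: p is independent of I, with normal form b + 1.

ab² + a + b + 1 is independent of I; its normal form modulo I is b + 1.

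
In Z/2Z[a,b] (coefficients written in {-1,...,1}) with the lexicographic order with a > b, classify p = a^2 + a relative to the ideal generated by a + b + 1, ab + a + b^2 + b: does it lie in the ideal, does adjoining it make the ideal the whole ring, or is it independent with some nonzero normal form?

a^2 + a lies in I (it reduces to 0).

First compute the reduced Gröbner basis of I by Buchberger's algorithm.
f_1 = a + b + 1, LT = a.
f_2 = ab + a + b^2 + b, LT = ab.

S(f_1,f_2): lcm = ab. S = a.
  reduce S modulo (f_1, f_2):
  remainder b + 1 ≠ 0; add h_3 = b + 1 to the basis.

The other S-polynomials (S(f_1,h_3), S(f_2,h_3)) all reduce to 0 modulo the current basis, so we have a Gröbner basis.
Inter-reduce: drop elements whose leading term is divisible by another's, tail-reduce, and make monic.
Reduced Gröbner basis: {a, b + 1}.
Label its elements g_1 = a, g_2 = b + 1.

Reduce p = a^2 + a modulo G:
  leading term a^2: subtract (a)·g_1 from a^2 + a → a
  leading term a: subtract (1)·g_1 from a → 0
  normal form = 0.
Since the normal form is 0, p ∈ I.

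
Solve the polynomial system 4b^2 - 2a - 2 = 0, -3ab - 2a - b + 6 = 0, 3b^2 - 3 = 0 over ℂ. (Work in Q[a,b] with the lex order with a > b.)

{(1, 1)}

Compute a lex Gröbner basis by Buchberger's algorithm.
f_1 = -2a + 4b^2 - 2, LT = a.
f_2 = -3ab - 2a - b + 6, LT = ab.
f_3 = 3b^2 - 3, LT = b^2.

S(f_1,f_2): lcm = ab. S = -2/3a - 2b^3 + 2/3b + 2.
  leading term a: subtract (1/3)·f_1 from -2/3a - 2b^3 + 2/3b + 2 → -2b^3 - 4/3b^2 + 2/3b + 8/3
  leading term b^3: subtract (-2/3b)·f_3 from -2b^3 - 4/3b^2 + 2/3b + 8/3 → -4/3b^2 - 4/3b + 8/3
  leading term b^2: subtract (-4/9)·f_3 from -4/3b^2 - 4/3b + 8/3 → -4/3b + 4/3
  leading term b: no divisor's leading term divides it; move -4/3b to the remainder.
  leading term 1: no divisor's leading term divides it; move 4/3 to the remainder.
  remainder -4/3b + 4/3 ≠ 0; add h_4 = -4/3b + 4/3 to the basis.

S(f_1,f_3): leading monomials are coprime, so the S-polynomial reduces to 0 (Buchberger's first criterion).
S(f_2,f_3): lcm = ab^2. S = 2/3ab + a + 1/3b^2 - 2b.
  leading term ab: subtract (-1/3b)·f_1 from 2/3ab + a + 1/3b^2 - 2b → a + 4/3b^3 + 1/3b^2 - 8/3b
  leading term a: subtract (-1/2)·f_1 from a + 4/3b^3 + 1/3b^2 - 8/3b → 4/3b^3 + 7/3b^2 - 8/3b - 1
  leading term b^3: subtract (4/9b)·f_3 from 4/3b^3 + 7/3b^2 - 8/3b - 1 → 7/3b^2 - 4/3b - 1
  leading term b^2: subtract (7/9)·f_3 from 7/3b^2 - 4/3b - 1 → -4/3b + 4/3
  leading term b: subtract (1)·h_4 from -4/3b + 4/3 → 0
  remainder 0.

S(f_1,h_4): leading monomials are coprime, so the S-polynomial reduces to 0 (Buchberger's first criterion).
S(f_2,h_4): lcm = ab. S = 5/3a + 1/3b - 2.
  leading term a: subtract (-5/6)·f_1 from 5/3a + 1/3b - 2 → 10/3b^2 + 1/3b - 11/3
  leading term b^2: subtract (10/9)·f_3 from 10/3b^2 + 1/3b - 11/3 → 1/3b - 1/3
  leading term b: subtract (-1/4)·h_4 from 1/3b - 1/3 → 0
  remainder 0.

S(f_3,h_4): lcm = b^2. S = b - 1.
  leading term b: subtract (-3/4)·h_4 from b - 1 → 0
  remainder 0.

Every S-polynomial of the final basis reduces to 0, so we have a Gröbner basis.
Inter-reduce: drop elements whose leading term is divisible by another's, tail-reduce, and make monic.
Reduced Gröbner basis: {a - 1, b - 1}.

A lex Gröbner basis eliminates variables successively. Here b - 1 depends only on b, with roots {1}; lifting each root through the earlier basis elements recovers the full solutions.
  b = 1: the earlier basis element becomes a - 1 = 0, giving a = 1 — point (1, 1).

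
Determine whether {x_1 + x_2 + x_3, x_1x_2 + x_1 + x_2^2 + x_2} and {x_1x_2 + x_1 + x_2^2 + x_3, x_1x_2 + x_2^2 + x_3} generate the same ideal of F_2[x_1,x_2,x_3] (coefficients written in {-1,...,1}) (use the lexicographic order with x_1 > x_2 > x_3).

No, the ideals differ.

Equality of ideals is decidable: compute both reduced Gröbner bases (unique for the ordering) and check whether they agree.
Buchberger on the first generating set:
f_1 = x_1 + x_2 + x_3, LT = x_1.
f_2 = x_1x_2 + x_1 + x_2^2 + x_2, LT = x_1x_2.

S(f_1,f_2): lcm = x_1x_2. S = x_1 + x_2x_3 + x_2.
  reduce S modulo (f_1, f_2):
  remainder x_2x_3 + x_3 ≠ 0; add g_3 = x_2x_3 + x_3 to the basis.

The other S-polynomials (S(f_1,g_3), S(f_2,g_3)) all reduce to 0 modulo the current basis, so we have a Gröbner basis.
Inter-reduce: drop elements whose leading term is divisible by another's, tail-reduce, and make monic.
Reduced Gröbner basis: {x_1 + x_2 + x_3, x_2x_3 + x_3}.

Buchberger on the second generating set:
h_1 = x_1x_2 + x_1 + x_2^2 + x_3, LT = x_1x_2.
h_2 = x_1x_2 + x_2^2 + x_3, LT = x_1x_2.

S(h_1,h_2): lcm = x_1x_2. S = x_1.
  reduce S modulo (h_1, h_2):
  remainder x_1 ≠ 0; add k_3 = x_1 to the basis.

S(h_1,k_3): lcm = x_1x_2. S = x_1 + x_2^2 + x_3.
  reduce S modulo (h_1, h_2, k_3):
  remainder x_2^2 + x_3 ≠ 0; add k_4 = x_2^2 + x_3 to the basis.

The other S-polynomials (S(h_2,k_3), S(h_1,k_4), S(h_2,k_4), S(k_3,k_4)) all reduce to 0 modulo the current basis, so we have a Gröbner basis.
Inter-reduce: drop elements whose leading term is divisible by another's, tail-reduce, and make monic.
Reduced Gröbner basis: {x_1, x_2^2 + x_3}.

These differ, so the ideals are not equal.
The choice of monomial ordering does not affect the verdict — as long as both bases are computed under the same ordering, their equality decides ideal equality.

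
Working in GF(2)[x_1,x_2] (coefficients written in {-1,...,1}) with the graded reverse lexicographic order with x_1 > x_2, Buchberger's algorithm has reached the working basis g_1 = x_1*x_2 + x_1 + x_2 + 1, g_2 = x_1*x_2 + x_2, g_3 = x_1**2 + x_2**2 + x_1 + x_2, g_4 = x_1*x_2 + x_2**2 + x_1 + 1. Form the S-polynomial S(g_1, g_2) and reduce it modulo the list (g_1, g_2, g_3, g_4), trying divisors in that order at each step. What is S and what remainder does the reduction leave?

S(g_1, g_2) = x_1 + 1; remainder on division = x_1 + 1.

lcm(LM(g_1), LM(g_2)) = x_1*x_2.
S = (lcm/LT(g_1))·g_1 − (lcm/LT(g_2))·g_2 = x_1 + 1.
Reduce S modulo (g_1, g_2, g_3, g_4) in that order:
  leading term x_1: no divisor's leading term divides it; move x_1 to the remainder.
  leading term 1: no divisor's leading term divides it; move 1 to the remainder.
The remainder x_1 + 1 is nonzero, so it would be added as the next basis element.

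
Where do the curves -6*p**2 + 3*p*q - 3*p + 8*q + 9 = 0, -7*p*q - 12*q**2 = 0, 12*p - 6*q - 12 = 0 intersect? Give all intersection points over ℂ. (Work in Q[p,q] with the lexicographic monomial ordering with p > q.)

Compute a lex Gröbner basis by Buchberger's algorithm.
f_1 = -6*p**2 + 3*p*q - 3*p + 8*q + 9, LT = p**2.
f_2 = -7*p*q - 12*q**2, LT = p*q.
f_3 = 12*p - 6*q - 12, LT = p.

S(f_1,f_2): lcm = p**2*q. S = -31/14*p*q**2 + 1/2*p*q - 4/3*q**2 - 3/2*q.
  leading term p*q**2: subtract (31/98*q)·f_2 from -31/14*p*q**2 + 1/2*p*q - 4/3*q**2 - 3/2*q → 1/2*p*q + 186/49*q**3 - 4/3*q**2 - 3/2*q
  leading term p*q: subtract (-1/14)·f_2 from 1/2*p*q + 186/49*q**3 - 4/3*q**2 - 3/2*q → 186/49*q**3 - 46/21*q**2 - 3/2*q
  leading term q**3: no divisor's leading term divides it; move 186/49*q**3 to the remainder.
  leading term q**2: no divisor's leading term divides it; move -46/21*q**2 to the remainder.
  leading term q: no divisor's leading term divides it; move -3/2*q to the remainder.
  remainder 186/49*q**3 - 46/21*q**2 - 3/2*q ≠ 0; add h_4 = 186/49*q**3 - 46/21*q**2 - 3/2*q to the basis.

S(f_1,f_3): lcm = p**2. S = 3/2*p - 4/3*q - 3/2.
  leading term p: subtract (1/8)·f_3 from 3/2*p - 4/3*q - 3/2 → -7/12*q
  leading term q: no divisor's leading term divides it; move -7/12*q to the remainder.
  remainder -7/12*q ≠ 0; add h_5 = -7/12*q to the basis.

The other S-polynomials (S(f_2,f_3), S(f_1,h_4), S(f_2,h_4), S(f_3,h_4), S(f_1,h_5), S(f_2,h_5), S(f_3,h_5), S(h_4,h_5)) all reduce to 0 modulo the current basis, so we have a Gröbner basis.
Inter-reduce: drop elements whose leading term is divisible by another's, tail-reduce, and make monic.
Reduced Gröbner basis: {p - 1, q}.

Since the basis is lex-ordered, q is univariate in q. Its roots are {0}. Back-substituting each root into the other basis elements fixes the other coordinates.
  q = 0: the earlier basis element becomes p - 1 = 0, giving p = 1 — point (1, 0).

{(1, 0)}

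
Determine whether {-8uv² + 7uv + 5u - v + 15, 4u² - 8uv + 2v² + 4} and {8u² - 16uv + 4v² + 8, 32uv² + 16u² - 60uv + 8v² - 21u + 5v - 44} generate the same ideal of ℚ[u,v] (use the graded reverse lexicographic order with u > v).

Since reduced Gröbner bases are canonical representatives of ideals under a given ordering, it suffices to compute and compare them.
Buchberger on the first generating set:
f_1 = -8uv² + 7uv + 5u - v + 15, LT = uv².
f_2 = 4u² - 8uv + 2v² + 4, LT = u².

S(f_1,f_2): lcm = u²v². S = 2uv³ - ½v⁴ - ⅞u²v - ⅝u² + ⅛uv - v² - 15/8u.
  reduce S modulo (f_1, f_2):
  remainder -½v⁴ + 7/16v³ + ⅛uv - 15/16v² - 15/8u + 37/8v + ⅝ ≠ 0; add g_3 = -½v⁴ + 7/16v³ + ⅛uv - 15/16v² - 15/8u + 37/8v + ⅝ to the basis.

The other S-polynomials (S(f_1,g_3), S(f_2,g_3)) all reduce to 0 modulo the current basis, so we have a Gröbner basis.
Inter-reduce: drop elements whose leading term is divisible by another's, tail-reduce, and make monic.
Reduced Gröbner basis: {v⁴ - ⅞v³ - ¼uv + 15/8v² + 15/4u - 37/4v - 5/4, uv² - ⅞uv - ⅝u + ⅛v - 15/8, u² - 2uv + ½v² + 1}.

Buchberger on the second generating set:
h_1 = 8u² - 16uv + 4v² + 8, LT = u².
h_2 = 32uv² + 16u² - 60uv + 8v² - 21u + 5v - 44, LT = uv².

S(h_1,h_2): lcm = u²v². S = -2uv³ + ½v⁴ - ½u³ + 15/8u²v - ¼uv² + 21/32u² - 5/32uv + v² + 11/8u.
  reduce S modulo (h_1, h_2):
  remainder ½v⁴ - 7/16v³ - 5/32uv + 63/64v² + 15/8u - 37/8v - 21/32 ≠ 0; add k_3 = ½v⁴ - 7/16v³ - 5/32uv + 63/64v² + 15/8u - 37/8v - 21/32 to the basis.

The other S-polynomials (S(h_1,k_3), S(h_2,k_3)) all reduce to 0 modulo the current basis, so we have a Gröbner basis.
Inter-reduce: drop elements whose leading term is divisible by another's, tail-reduce, and make monic.
Reduced Gröbner basis: {v⁴ - ⅞v³ - 5/16uv + 63/32v² + 15/4u - 37/4v - 21/16, uv² - ⅞uv - 21/32u + 5/32v - 15/8, u² - 2uv + ½v² + 1}.

Since the reduced bases disagree, the two ideals are not the same.

No, the ideals differ.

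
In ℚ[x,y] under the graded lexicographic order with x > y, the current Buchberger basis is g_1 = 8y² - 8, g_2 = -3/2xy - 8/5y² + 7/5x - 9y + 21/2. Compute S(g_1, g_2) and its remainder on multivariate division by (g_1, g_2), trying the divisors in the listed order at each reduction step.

S(g_1, g_2) = -16/15y³ + 14/15xy - 6y² - x + 7y; remainder on division = -29/225x + ⅓y - 104/225.

lcm(LM(g_1), LM(g_2)) = xy².
S = (lcm/LT(g_1))·g_1 − (lcm/LT(g_2))·g_2 = -16/15y³ + 14/15xy - 6y² - x + 7y.
Reduce S modulo (g_1, g_2) in that order:
  leading term y³: subtract (-2/15y)·g_1 from -16/15y³ + 14/15xy - 6y² - x + 7y → 14/15xy - 6y² - x + 89/15y
  leading term xy: subtract (-28/45)·g_2 from 14/15xy - 6y² - x + 89/15y → -1574/225y² - 29/225x + ⅓y + 98/15
  leading term y²: subtract (-787/900)·g_1 from -1574/225y² - 29/225x + ⅓y + 98/15 → -29/225x + ⅓y - 104/225
  leading term x: no divisor's leading term divides it; move -29/225x to the remainder.
  leading term y: no divisor's leading term divides it; move ⅓y to the remainder.
  leading term 1: no divisor's leading term divides it; move -104/225 to the remainder.
The remainder -29/225x + ⅓y - 104/225 is nonzero, so it would be added as the next basis element.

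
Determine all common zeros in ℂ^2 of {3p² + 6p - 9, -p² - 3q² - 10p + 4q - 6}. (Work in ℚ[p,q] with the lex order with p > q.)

{(-3, -5/3), (-3, 3), (1, 2/3 - sqrt(47)*I/3), (1, 2/3 + sqrt(47)*I/3)}

Compute a lex Gröbner basis by Buchberger's algorithm.
f_1 = 3p² + 6p - 9, LT = p².
f_2 = -p² - 10p - 3q² + 4q - 6, LT = p².

S(f_1,f_2): lcm = p². S = -8p - 3q² + 4q - 9.
  leading term p: no divisor's leading term divides it; move -8p to the remainder.
  leading term q²: no divisor's leading term divides it; move -3q² to the remainder.
  leading term q: no divisor's leading term divides it; move 4q to the remainder.
  leading term 1: no divisor's leading term divides it; move -9 to the remainder.
  remainder -8p - 3q² + 4q - 9 ≠ 0; add h_3 = -8p - 3q² + 4q - 9 to the basis.

S(f_1,h_3): lcm = p². S = -⅜pq² + ½pq + ⅞p - 3.
  leading term pq²: subtract (3/64q²)·h_3 from -⅜pq² + ½pq + ⅞p - 3 → ½pq + ⅞p + 9/64q⁴ - 3/16q³ + 27/64q² - 3
  leading term pq: subtract (-1/16q)·h_3 from ½pq + ⅞p + 9/64q⁴ - 3/16q³ + 27/64q² - 3 → ⅞p + 9/64q⁴ - ⅜q³ + 43/64q² - 9/16q - 3
  leading term p: subtract (-7/64)·h_3 from ⅞p + 9/64q⁴ - ⅜q³ + 43/64q² - 9/16q - 3 → 9/64q⁴ - ⅜q³ + 11/32q² - ⅛q - 255/64
  leading term q⁴: no divisor's leading term divides it; move 9/64q⁴ to the remainder.
  leading term q³: no divisor's leading term divides it; move -⅜q³ to the remainder.
  leading term q²: no divisor's leading term divides it; move 11/32q² to the remainder.
  leading term q: no divisor's leading term divides it; move -⅛q to the remainder.
  leading term 1: no divisor's leading term divides it; move -255/64 to the remainder.
  remainder 9/64q⁴ - ⅜q³ + 11/32q² - ⅛q - 255/64 ≠ 0; add h_4 = 9/64q⁴ - ⅜q³ + 11/32q² - ⅛q - 255/64 to the basis.

The other S-polynomials (S(f_2,h_3), S(f_1,h_4), S(f_2,h_4), S(h_3,h_4)) all reduce to 0 modulo the current basis, so we have a Gröbner basis.
Inter-reduce: drop elements whose leading term is divisible by another's, tail-reduce, and make monic.
Reduced Gröbner basis: {p + ⅜q² - ½q + 9/8, q⁴ - 8/3q³ + 22/9q² - 8/9q - 85/3}.

Since the basis is lex-ordered, q⁴ - 8/3q³ + 22/9q² - 8/9q - 85/3 is univariate in q. Its roots are {-5/3, 3, 2/3 - sqrt(47)*I/3, 2/3 + sqrt(47)*I/3}. Back-substituting each root into the other basis elements fixes the other coordinates.
  q = -5/3: the earlier basis element becomes p + 3 = 0, giving p = -3 — point (-3, -5/3).
  q = 3: the earlier basis element becomes p + 3 = 0, giving p = -3 — point (-3, 3).
  q = 2/3 - sqrt(47)*I/3: the earlier basis element becomes p - 1 = 0, giving p = 1 — point (1, 2/3 - sqrt(47)*I/3).
  q = 2/3 + sqrt(47)*I/3: the earlier basis element becomes p - 1 = 0, giving p = 1 — point (1, 2/3 + sqrt(47)*I/3).
Check: every point annihilates each of the original generators.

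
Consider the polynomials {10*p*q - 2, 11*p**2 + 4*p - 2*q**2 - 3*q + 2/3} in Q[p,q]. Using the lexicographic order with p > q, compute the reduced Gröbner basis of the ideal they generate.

G = {p - 10/11*q**3 - 15/11*q**2 + 10/33*q + 4/11, q**4 + 3/2*q**3 - 1/3*q**2 - 2/5*q - 11/50}

This is the nonlinear analogue of row-reducing a linear system.

f_1 = 10*p*q - 2, LT = p*q.
f_2 = 11*p**2 + 4*p - 2*q**2 - 3*q + 2/3, LT = p**2.

S(f_1,f_2): lcm = p**2*q. S = -4/11*p*q - 1/5*p + 2/11*q**3 + 3/11*q**2 - 2/33*q.
  leading term p*q: subtract (-2/55)·f_1 from -4/11*p*q - 1/5*p + 2/11*q**3 + 3/11*q**2 - 2/33*q → -1/5*p + 2/11*q**3 + 3/11*q**2 - 2/33*q - 4/55
  leading term p: no divisor's leading term divides it; move -1/5*p to the remainder.
  leading term q**3: no divisor's leading term divides it; move 2/11*q**3 to the remainder.
  leading term q**2: no divisor's leading term divides it; move 3/11*q**2 to the remainder.
  leading term q: no divisor's leading term divides it; move -2/33*q to the remainder.
  leading term 1: no divisor's leading term divides it; move -4/55 to the remainder.
  remainder -1/5*p + 2/11*q**3 + 3/11*q**2 - 2/33*q - 4/55 ≠ 0; add g_3 = -1/5*p + 2/11*q**3 + 3/11*q**2 - 2/33*q - 4/55 to the basis.

S(f_1,g_3): lcm = p*q. S = 10/11*q**4 + 15/11*q**3 - 10/33*q**2 - 4/11*q - 1/5.
  leading term q**4: no divisor's leading term divides it; move 10/11*q**4 to the remainder.
  leading term q**3: no divisor's leading term divides it; move 15/11*q**3 to the remainder.
  leading term q**2: no divisor's leading term divides it; move -10/33*q**2 to the remainder.
  leading term q: no divisor's leading term divides it; move -4/11*q to the remainder.
  leading term 1: no divisor's leading term divides it; move -1/5 to the remainder.
  remainder 10/11*q**4 + 15/11*q**3 - 10/33*q**2 - 4/11*q - 1/5 ≠ 0; add g_4 = 10/11*q**4 + 15/11*q**3 - 10/33*q**2 - 4/11*q - 1/5 to the basis.

The other S-polynomials (S(f_2,g_3), S(f_1,g_4), S(f_2,g_4), S(g_3,g_4)) all reduce to 0 modulo the current basis, so we have a Gröbner basis.
Inter-reduce: drop elements whose leading term is divisible by another's, tail-reduce, and make monic.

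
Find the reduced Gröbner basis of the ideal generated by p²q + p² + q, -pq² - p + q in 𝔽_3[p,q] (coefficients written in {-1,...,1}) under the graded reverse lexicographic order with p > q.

f_1 = p²q + p² + q, LT = p²q.
f_2 = -pq² - p + q, LT = pq².

S(f_1,f_2): lcm = p²q². S = p²q - p² + pq + q².
  reduce S modulo (f_1, f_2):
  remainder p² + pq + q² - q ≠ 0; add g_3 = p² + pq + q² - q to the basis.

S(f_1,g_3): lcm = p²q. S = -pq² - q³ + p² + q² + q.
  reduce S modulo (f_1, f_2, g_3):
  remainder -q³ - pq + p + q ≠ 0; add g_4 = -q³ - pq + p + q to the basis.

The other S-polynomials (S(f_2,g_3), S(f_1,g_4), S(f_2,g_4), S(g_3,g_4)) all reduce to 0 modulo the current basis, so we have a Gröbner basis.
Inter-reduce: drop elements whose leading term is divisible by another's, tail-reduce, and make monic.

G = {pq² + p - q, q³ + pq - p - q, p² + pq + q² - q}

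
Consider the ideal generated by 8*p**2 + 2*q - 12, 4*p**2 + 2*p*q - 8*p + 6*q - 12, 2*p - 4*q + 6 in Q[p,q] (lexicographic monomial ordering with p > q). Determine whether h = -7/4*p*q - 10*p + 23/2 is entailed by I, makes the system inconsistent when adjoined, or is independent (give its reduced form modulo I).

First compute the reduced Gröbner basis of I by Buchberger's algorithm.
f_1 = 8*p**2 + 2*q - 12, LT = p**2.
f_2 = 4*p**2 + 2*p*q - 8*p + 6*q - 12, LT = p**2.
f_3 = 2*p - 4*q + 6, LT = p.

S(f_1,f_2): lcm = p**2. S = -1/2*p*q + 2*p - 5/4*q + 3/2.
  leading term p*q: subtract (-1/4*q)·f_3 from -1/2*p*q + 2*p - 5/4*q + 3/2 → 2*p - q**2 + 1/4*q + 3/2
  leading term p: subtract (1)·f_3 from 2*p - q**2 + 1/4*q + 3/2 → -q**2 + 17/4*q - 9/2
  leading term q**2: no divisor's leading term divides it; move -q**2 to the remainder.
  leading term q: no divisor's leading term divides it; move 17/4*q to the remainder.
  leading term 1: no divisor's leading term divides it; move -9/2 to the remainder.
  remainder -q**2 + 17/4*q - 9/2 ≠ 0; add k_4 = -q**2 + 17/4*q - 9/2 to the basis.

S(f_1,f_3): lcm = p**2. S = 2*p*q - 3*p + 1/4*q - 3/2.
  leading term p*q: subtract (q)·f_3 from 2*p*q - 3*p + 1/4*q - 3/2 → -3*p + 4*q**2 - 23/4*q - 3/2
  leading term p: subtract (-3/2)·f_3 from -3*p + 4*q**2 - 23/4*q - 3/2 → 4*q**2 - 47/4*q + 15/2
  leading term q**2: subtract (-4)·k_4 from 4*q**2 - 47/4*q + 15/2 → 21/4*q - 21/2
  leading term q: no divisor's leading term divides it; move 21/4*q to the remainder.
  leading term 1: no divisor's leading term divides it; move -21/2 to the remainder.
  remainder 21/4*q - 21/2 ≠ 0; add k_5 = 21/4*q - 21/2 to the basis.

The other S-polynomials (S(f_2,f_3), S(f_1,k_4), S(f_2,k_4), S(f_3,k_4), S(f_1,k_5), S(f_2,k_5), S(f_3,k_5), S(k_4,k_5)) all reduce to 0 modulo the current basis, so we have a Gröbner basis.
Inter-reduce: drop elements whose leading term is divisible by another's, tail-reduce, and make monic.
Reduced Gröbner basis: {p - 1, q - 2}.
Label its elements g_1 = p - 1, g_2 = q - 2.

Reduce h = -7/4*p*q - 10*p + 23/2 modulo G:
  leading term p*q: subtract (-7/4*q)·g_1 from -7/4*p*q - 10*p + 23/2 → -10*p - 7/4*q + 23/2
  leading term p: subtract (-10)·g_1 from -10*p - 7/4*q + 23/2 → -7/4*q + 3/2
  leading term q: subtract (-7/4)·g_2 from -7/4*q + 3/2 → -2
  leading term 1: no divisor's leading term divides it; move -2 to the remainder.
  normal form = -2.
The normal form is nonzero, so h ∉ I. Since h minus its normal form lies in I, I + (h) = I + (r) where r = -2; decide whether this ideal is the whole ring.
Here r = -2 is a nonzero constant, hence a unit: 1 ∈ I + (h), the Gröbner basis of I + (h) is {1}, and the enlarged system has no common solution — adjoining h is inconsistent.

Adjoining -7/4*p*q - 10*p + 23/2 makes the ideal the whole ring: the system is inconsistent.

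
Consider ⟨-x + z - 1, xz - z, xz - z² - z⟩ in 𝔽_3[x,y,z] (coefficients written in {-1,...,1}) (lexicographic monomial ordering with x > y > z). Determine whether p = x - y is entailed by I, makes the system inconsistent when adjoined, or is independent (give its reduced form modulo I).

x - y is independent of I; its normal form modulo I is -y - 1.

First compute the reduced Gröbner basis of I by Buchberger's algorithm.
f_1 = -x + z - 1, LT = x.
f_2 = xz - z, LT = xz.
f_3 = xz - z² - z, LT = xz.

S(f_1,f_2): lcm = xz. S = -z² - z.
  leading term z²: no divisor's leading term divides it; move -z² to the remainder.
  leading term z: no divisor's leading term divides it; move -z to the remainder.
  remainder -z² - z ≠ 0; add h_4 = -z² - z to the basis.

S(f_1,f_3): lcm = xz. S = -z.
  leading term z: no divisor's leading term divides it; move -z to the remainder.
  remainder -z ≠ 0; add h_5 = -z to the basis.

The other S-polynomials (S(f_2,f_3), S(f_1,h_4), S(f_2,h_4), S(f_3,h_4), S(f_1,h_5), S(f_2,h_5), S(f_3,h_5), S(h_4,h_5)) all reduce to 0 modulo the current basis, so we have a Gröbner basis.
Inter-reduce: drop elements whose leading term is divisible by another's, tail-reduce, and make monic.
Reduced Gröbner basis: {x + 1, z}.
Label its elements g_1 = x + 1, g_2 = z.

Reduce p = x - y modulo G:
  leading term x: subtract (1)·g_1 from x - y → -y - 1
  leading term y: no divisor's leading term divides it; move -y to the remainder.
  leading term 1: no divisor's leading term divides it; move -1 to the remainder.
  normal form = -y - 1.
The normal form is nonzero, so p ∉ I. Since p minus its normal form lies in I, I + (p) = I + (r) where r = -y - 1; decide whether this ideal is the whole ring.
Run Buchberger on G together with r (pairs among the g_i already reduce to 0 since G is a Gröbner basis):
g_1 = x + 1, LT = x.
g_2 = z, LT = z.
r = -y - 1, LT = y.

The S-polynomials (S(g_1,g_2), S(g_1,r), S(g_2,r)) all reduce to 0 modulo the current basis, so we have a Gröbner basis.
Inter-reduce: drop elements whose leading term is divisible by another's, tail-reduce, and make monic.
Reduced Gröbner basis: {x + 1, y + 1, z}.
The reduced Gröbner basis of I + (p) is {x + 1, y + 1, z} ≠ {1}, a proper ideal, so the enlarged system stays consistent: p is independent of I, with normal form -y - 1.

Ideal membership is decidable via reduction modulo a Gröbner basis.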